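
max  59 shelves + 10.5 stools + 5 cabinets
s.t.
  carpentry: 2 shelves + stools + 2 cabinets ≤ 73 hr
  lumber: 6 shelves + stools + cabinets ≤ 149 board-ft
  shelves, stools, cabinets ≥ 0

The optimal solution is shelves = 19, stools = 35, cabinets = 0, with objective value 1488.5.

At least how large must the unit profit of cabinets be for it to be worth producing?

11.5

Both carpentry and lumber are binding at x*.
The binding rows give the dual system: 2·y_carpentry + 6·y_lumber = 59 and 1·y_carpentry + 1·y_lumber = 10.5.
Solving: y_carpentry = 1, y_lumber = 9.5.
cabinets enters the basis when its profit ≥ yᵀa₃ = 1·2 + 9.5·1 = 11.5.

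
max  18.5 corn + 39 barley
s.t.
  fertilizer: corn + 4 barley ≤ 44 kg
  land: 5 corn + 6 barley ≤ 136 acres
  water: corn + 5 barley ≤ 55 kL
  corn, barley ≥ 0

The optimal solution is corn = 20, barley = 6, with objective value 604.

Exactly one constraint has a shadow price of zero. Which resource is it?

water

fertilizer: 44/44 (binding)
land: 136/136 (binding)
water: 50/55 (slack 5)
By complementary slackness, a constraint with positive slack has shadow price 0 → water.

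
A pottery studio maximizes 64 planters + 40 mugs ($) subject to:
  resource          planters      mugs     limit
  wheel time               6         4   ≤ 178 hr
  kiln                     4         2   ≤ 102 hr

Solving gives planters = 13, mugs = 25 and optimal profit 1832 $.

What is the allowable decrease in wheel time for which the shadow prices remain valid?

25

Binding constraints: wheel time, kiln. The basis is B = [[6,4],[4,2]] with det -4.
Per unit decrease in wheel time, x* moves by d = (0.5, -1).
The basis stays optimal until mugs reaches 0; allowable decrease = 25 hr.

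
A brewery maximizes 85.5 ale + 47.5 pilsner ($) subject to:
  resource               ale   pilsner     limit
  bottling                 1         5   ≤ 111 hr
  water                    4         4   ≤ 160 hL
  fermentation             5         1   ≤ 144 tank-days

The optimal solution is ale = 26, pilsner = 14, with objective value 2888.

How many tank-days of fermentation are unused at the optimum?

0

fermentation used = 5·26 + 1·14 = 144; slack = 144 − 144 = 0.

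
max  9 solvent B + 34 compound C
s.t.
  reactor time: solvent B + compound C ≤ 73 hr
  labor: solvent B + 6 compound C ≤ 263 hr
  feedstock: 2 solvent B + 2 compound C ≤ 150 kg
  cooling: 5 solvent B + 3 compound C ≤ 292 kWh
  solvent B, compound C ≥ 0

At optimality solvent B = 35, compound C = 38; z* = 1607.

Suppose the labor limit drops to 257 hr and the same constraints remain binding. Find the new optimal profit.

Binding: reactor time and labor. Non-binding: feedstock (4 unused), cooling (3 unused).
Since feedstock, cooling are not tight, their duals are 0.
From A_Bᵀ y = c: 1·y_reactor time + 1·y_labor = 9; 1·y_reactor time + 6·y_labor = 34.
This yields shadow prices y_reactor time = 4, y_labor = 5.
Δz = y_labor·Δb = 5 × (-6) = -30, so new z* = 1607 − 30 = 1577.

1577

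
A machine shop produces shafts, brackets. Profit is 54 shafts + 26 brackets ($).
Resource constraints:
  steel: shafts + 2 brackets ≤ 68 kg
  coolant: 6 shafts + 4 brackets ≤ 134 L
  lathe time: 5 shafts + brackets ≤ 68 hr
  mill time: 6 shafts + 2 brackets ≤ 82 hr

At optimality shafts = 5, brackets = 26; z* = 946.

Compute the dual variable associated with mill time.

5

At the optimum: steel uses 57 of 68 (slack = 11); coolant uses 134 of 134 (binding); lathe time uses 51 of 68 (slack = 17); mill time uses 82 of 82 (binding).
Since steel, lathe time are not tight, their duals are 0.
From A_Bᵀ y = c: 6·y_coolant + 6·y_mill time = 54; 4·y_coolant + 2·y_mill time = 26.
Solving: y_coolant = 4, y_mill time = 5.
Shadow price of mill time = 5.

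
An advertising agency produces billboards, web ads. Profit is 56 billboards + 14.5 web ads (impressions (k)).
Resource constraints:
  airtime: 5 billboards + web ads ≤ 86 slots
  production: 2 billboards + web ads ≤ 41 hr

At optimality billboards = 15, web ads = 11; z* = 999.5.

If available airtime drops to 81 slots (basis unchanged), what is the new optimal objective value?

954.5

Both airtime and production are binding at x*.
The binding rows give the dual system: 5·y_airtime + 2·y_production = 56 and 1·y_airtime + 1·y_production = 14.5.
Solving: y_airtime = 9, y_production = 5.5.
Δz = y_airtime·Δb = 9 × (-5) = -45, so new z* = 999.5 − 45 = 954.5.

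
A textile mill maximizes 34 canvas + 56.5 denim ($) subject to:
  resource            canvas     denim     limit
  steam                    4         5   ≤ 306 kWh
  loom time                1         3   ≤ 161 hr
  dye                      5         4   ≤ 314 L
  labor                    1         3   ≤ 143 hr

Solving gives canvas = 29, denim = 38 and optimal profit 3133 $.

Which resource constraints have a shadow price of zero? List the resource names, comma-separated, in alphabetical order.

dye, loom time

steam: 306/306 (binding)
loom time: 143/161 (slack 18)
dye: 297/314 (slack 17)
labor: 143/143 (binding)
By complementary slackness, a constraint with positive slack has shadow price 0 → dye, loom time.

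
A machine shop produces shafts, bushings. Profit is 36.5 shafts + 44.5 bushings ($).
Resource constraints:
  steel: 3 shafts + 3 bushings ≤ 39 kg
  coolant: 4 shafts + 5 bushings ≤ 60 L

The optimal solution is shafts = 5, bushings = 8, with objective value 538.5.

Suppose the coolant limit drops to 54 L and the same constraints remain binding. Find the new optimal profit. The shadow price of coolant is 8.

490.5

Δb = -6, so new z* = 538.5 + (8)·(-6) = 538.5 − 48 = 490.5.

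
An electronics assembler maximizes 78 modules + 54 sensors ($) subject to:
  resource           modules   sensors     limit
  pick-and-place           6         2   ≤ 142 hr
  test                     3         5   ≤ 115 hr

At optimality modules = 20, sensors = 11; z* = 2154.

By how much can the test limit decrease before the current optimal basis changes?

44

Binding constraints: pick-and-place, test. The basis is B = [[6,2],[3,5]] with det 24.
Per unit decrease in test, x* moves by d = (0.0833, -0.25).
The basis stays optimal until sensors reaches 0; allowable decrease = 44 hr.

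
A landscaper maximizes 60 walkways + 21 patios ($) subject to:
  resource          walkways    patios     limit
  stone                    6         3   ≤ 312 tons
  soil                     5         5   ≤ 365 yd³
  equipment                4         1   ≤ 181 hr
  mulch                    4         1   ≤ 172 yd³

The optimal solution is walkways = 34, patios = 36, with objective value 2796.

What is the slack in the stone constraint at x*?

0

stone used = 6·34 + 3·36 = 312; slack = 312 − 312 = 0.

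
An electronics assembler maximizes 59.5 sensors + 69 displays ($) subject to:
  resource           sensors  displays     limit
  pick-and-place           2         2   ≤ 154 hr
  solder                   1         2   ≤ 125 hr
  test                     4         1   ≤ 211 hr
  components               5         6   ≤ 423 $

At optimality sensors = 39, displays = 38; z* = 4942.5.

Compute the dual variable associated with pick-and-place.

Binding: pick-and-place and components. Non-binding: solder (10 unused), test (17 unused).
Since solder, test are not tight, their duals are 0.
From A_Bᵀ y = c: 2·y_pick-and-place + 5·y_components = 59.5; 2·y_pick-and-place + 6·y_components = 69.
This yields shadow prices y_pick-and-place = 6, y_components = 9.5.
Shadow price of pick-and-place = 6.

6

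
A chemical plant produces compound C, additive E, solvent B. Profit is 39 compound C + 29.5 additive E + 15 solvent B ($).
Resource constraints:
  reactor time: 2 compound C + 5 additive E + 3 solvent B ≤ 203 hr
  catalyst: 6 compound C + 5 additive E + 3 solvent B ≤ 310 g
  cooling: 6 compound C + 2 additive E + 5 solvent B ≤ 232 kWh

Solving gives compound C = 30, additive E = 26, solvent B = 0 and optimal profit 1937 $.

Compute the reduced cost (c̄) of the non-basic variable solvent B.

-6.5

At the optimum: reactor time uses 190 of 203 (slack = 13); catalyst uses 310 of 310 (binding); cooling uses 232 of 232 (binding).
Slack constraints have shadow price 0 (complementary slackness).
Dual feasibility on the basic columns requires 6·y_catalyst + 6·y_cooling = 39, 5·y_catalyst + 2·y_cooling = 29.5.
Solving: y_catalyst = 5.5, y_cooling = 1.
Reduced cost of solvent B: c₃ − yᵀa₃ = 15 − (5.5·3 + 1·5) = 15 − 21.5 = -6.5.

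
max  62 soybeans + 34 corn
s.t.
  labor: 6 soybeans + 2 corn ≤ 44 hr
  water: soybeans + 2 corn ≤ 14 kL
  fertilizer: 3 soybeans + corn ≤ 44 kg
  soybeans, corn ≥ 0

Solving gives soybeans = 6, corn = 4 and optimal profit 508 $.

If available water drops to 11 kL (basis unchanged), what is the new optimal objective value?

484

Binding: labor and water. Non-binding: fertilizer (22 unused).
By complementary slackness, y = 0 for the non-binding constraint.
The binding rows give the dual system: 6·y_labor + 1·y_water = 62 and 2·y_labor + 2·y_water = 34.
This yields shadow prices y_labor = 9, y_water = 8.
Δz = y_water·Δb = 8 × (-3) = -24, so new z* = 508 − 24 = 484.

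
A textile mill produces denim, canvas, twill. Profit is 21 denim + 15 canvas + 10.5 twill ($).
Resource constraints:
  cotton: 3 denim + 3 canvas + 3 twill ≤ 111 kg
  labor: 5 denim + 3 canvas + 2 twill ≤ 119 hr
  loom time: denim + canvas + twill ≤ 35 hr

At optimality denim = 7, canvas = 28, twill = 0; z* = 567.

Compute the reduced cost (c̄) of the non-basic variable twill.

-1.5

Check each constraint at x*: cotton 105/111 (slack 6); labor 119/119 (tight); loom time 35/35 (tight).
Slack constraints have shadow price 0 (complementary slackness).
The binding rows give the dual system: 5·y_labor + 1·y_loom time = 21 and 3·y_labor + 1·y_loom time = 15.
Solving: y_labor = 3, y_loom time = 6.
Reduced cost of twill: c₃ − yᵀa₃ = 10.5 − (3·2 + 6·1) = 10.5 − 12 = -1.5.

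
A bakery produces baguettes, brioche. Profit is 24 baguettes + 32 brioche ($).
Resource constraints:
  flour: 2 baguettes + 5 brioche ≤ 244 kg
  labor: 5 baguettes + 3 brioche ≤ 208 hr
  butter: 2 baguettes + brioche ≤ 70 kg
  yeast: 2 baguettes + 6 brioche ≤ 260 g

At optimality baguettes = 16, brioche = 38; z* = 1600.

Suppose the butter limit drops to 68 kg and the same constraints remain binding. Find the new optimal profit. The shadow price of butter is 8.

1584

Δb = -2, so new z* = 1600 + (8)·(-2) = 1600 − 16 = 1584.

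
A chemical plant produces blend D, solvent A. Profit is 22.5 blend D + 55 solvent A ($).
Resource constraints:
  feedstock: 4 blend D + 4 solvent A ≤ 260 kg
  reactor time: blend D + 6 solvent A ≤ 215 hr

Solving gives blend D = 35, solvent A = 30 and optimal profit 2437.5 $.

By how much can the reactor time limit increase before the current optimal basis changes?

175

Binding constraints: feedstock, reactor time. The basis is B = [[4,4],[1,6]] with det 20.
Per unit increase in reactor time, x* moves by d = (-0.2, 0.2).
The basis stays optimal until blend D reaches 0; allowable increase = 175 hr.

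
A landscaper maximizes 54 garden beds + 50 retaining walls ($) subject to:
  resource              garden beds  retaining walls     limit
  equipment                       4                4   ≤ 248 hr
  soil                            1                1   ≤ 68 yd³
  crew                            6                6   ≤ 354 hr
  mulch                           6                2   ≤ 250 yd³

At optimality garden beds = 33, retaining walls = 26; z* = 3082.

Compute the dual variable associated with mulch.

1

Binding: crew and mulch. Non-binding: equipment (12 unused), soil (9 unused).
Slack constraints have shadow price 0 (complementary slackness).
Dual feasibility on the basic columns requires 6·y_crew + 6·y_mulch = 54, 6·y_crew + 2·y_mulch = 50.
→ y_crew = 8 and y_mulch = 1.
Shadow price of mulch = 1.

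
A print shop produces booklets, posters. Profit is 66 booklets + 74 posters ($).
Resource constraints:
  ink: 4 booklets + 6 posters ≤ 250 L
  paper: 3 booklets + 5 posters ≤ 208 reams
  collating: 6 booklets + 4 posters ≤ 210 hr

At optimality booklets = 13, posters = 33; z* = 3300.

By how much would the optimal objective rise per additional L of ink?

At the optimum: ink uses 250 of 250 (binding); paper uses 204 of 208 (slack = 4); collating uses 210 of 210 (binding).
Slack constraints have shadow price 0 (complementary slackness).
Dual feasibility on the basic columns requires 4·y_ink + 6·y_collating = 66, 6·y_ink + 4·y_collating = 74.
This yields shadow prices y_ink = 9, y_collating = 5.
Shadow price of ink = 9.

9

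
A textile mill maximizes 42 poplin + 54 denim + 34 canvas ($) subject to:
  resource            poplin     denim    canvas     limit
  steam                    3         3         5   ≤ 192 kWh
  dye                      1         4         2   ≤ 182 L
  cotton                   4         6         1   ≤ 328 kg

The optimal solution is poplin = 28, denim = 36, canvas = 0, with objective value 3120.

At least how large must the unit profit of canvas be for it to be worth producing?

36

At the optimum: steam uses 192 of 192 (binding); dye uses 172 of 182 (slack = 10); cotton uses 328 of 328 (binding).
Slack constraints have shadow price 0 (complementary slackness).
From A_Bᵀ y = c: 3·y_steam + 4·y_cotton = 42; 3·y_steam + 6·y_cotton = 54.
Solving: y_steam = 6, y_cotton = 6.
canvas enters the basis when its profit ≥ yᵀa₃ = 6·5 + 6·1 = 36.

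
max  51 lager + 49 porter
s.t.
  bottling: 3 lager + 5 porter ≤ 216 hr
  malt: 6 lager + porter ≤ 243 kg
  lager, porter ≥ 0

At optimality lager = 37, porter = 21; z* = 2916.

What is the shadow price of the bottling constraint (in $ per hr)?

At the optimum: bottling uses 216 of 216 (binding); malt uses 243 of 243 (binding).
Dual feasibility on the basic columns requires 3·y_bottling + 6·y_malt = 51, 5·y_bottling + 1·y_malt = 49.
Solving: y_bottling = 9, y_malt = 4.
Shadow price of bottling = 9.

9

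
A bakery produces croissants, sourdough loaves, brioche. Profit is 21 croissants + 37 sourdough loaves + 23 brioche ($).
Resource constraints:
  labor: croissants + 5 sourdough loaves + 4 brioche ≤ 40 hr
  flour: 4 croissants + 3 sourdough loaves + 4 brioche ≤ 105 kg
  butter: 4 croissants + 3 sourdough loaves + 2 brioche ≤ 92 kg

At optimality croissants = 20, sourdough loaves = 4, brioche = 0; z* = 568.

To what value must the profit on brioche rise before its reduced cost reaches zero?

At the optimum: labor uses 40 of 40 (binding); flour uses 92 of 105 (slack = 13); butter uses 92 of 92 (binding).
By complementary slackness, y = 0 for the non-binding constraint.
The binding rows give the dual system: 1·y_labor + 4·y_butter = 21 and 5·y_labor + 3·y_butter = 37.
→ y_labor = 5 and y_butter = 4.
brioche enters the basis when its profit ≥ yᵀa₃ = 5·4 + 4·2 = 28.

28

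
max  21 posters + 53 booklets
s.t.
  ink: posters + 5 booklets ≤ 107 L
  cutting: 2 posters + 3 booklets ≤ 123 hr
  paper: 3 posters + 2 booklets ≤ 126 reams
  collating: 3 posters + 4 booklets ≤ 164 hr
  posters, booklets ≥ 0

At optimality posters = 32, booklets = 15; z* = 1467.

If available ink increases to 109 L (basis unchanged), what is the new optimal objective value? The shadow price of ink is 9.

Δb = 2, so new z* = 1467 + (9)·(2) = 1467 + 18 = 1485.

1485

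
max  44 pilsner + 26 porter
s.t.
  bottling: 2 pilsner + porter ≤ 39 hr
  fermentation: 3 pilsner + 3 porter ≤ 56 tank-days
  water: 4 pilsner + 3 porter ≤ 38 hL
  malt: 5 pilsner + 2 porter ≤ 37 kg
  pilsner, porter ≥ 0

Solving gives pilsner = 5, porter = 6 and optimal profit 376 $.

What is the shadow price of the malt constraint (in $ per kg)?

Check each constraint at x*: bottling 16/39 (slack 23); fermentation 33/56 (slack 23); water 38/38 (tight); malt 37/37 (tight).
By complementary slackness, y = 0 for the non-binding constraints.
The binding rows give the dual system: 4·y_water + 5·y_malt = 44 and 3·y_water + 2·y_malt = 26.
This yields shadow prices y_water = 6, y_malt = 4.
Shadow price of malt = 4.

4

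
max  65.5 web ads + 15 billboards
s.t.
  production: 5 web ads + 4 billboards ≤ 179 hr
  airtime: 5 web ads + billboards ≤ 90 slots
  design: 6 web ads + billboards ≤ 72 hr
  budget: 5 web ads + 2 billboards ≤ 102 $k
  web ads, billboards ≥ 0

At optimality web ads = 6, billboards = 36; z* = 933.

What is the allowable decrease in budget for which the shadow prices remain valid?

42

Binding constraints: design, budget. The basis is B = [[6,1],[5,2]] with det 7.
Per unit decrease in budget, x* moves by d = (0.1429, -0.8571).
The basis stays optimal until billboards reaches 0; allowable decrease = 42 $k.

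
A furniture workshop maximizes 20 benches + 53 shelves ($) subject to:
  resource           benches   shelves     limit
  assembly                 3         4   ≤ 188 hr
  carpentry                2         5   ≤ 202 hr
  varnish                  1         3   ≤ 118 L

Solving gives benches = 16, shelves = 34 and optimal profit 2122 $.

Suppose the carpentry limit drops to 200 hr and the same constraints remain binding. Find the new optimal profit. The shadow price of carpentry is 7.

2108

Δb = -2, so new z* = 2122 + (7)·(-2) = 2122 − 14 = 2108.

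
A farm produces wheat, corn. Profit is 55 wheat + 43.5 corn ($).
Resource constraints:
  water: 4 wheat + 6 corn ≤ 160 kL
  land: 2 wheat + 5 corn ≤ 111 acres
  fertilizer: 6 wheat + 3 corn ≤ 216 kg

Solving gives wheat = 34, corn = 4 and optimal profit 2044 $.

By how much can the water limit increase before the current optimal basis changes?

Binding constraints: water, fertilizer. The basis is B = [[4,6],[6,3]] with det -24.
Per unit increase in water, x* moves by d = (-0.125, 0.25).
The basis stays optimal until land becomes binding; allowable increase = 23 kL.

23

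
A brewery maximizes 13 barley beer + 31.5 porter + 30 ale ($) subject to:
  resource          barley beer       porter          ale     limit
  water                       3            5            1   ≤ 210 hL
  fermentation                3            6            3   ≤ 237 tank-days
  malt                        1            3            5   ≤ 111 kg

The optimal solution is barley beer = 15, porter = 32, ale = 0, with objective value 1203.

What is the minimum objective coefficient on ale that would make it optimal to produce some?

At the optimum: water uses 205 of 210 (slack = 5); fermentation uses 237 of 237 (binding); malt uses 111 of 111 (binding).
Slack constraints have shadow price 0 (complementary slackness).
Dual feasibility on the basic columns requires 3·y_fermentation + 1·y_malt = 13, 6·y_fermentation + 3·y_malt = 31.5.
Solving: y_fermentation = 2.5, y_malt = 5.5.
ale enters the basis when its profit ≥ yᵀa₃ = 2.5·3 + 5.5·5 = 35.

35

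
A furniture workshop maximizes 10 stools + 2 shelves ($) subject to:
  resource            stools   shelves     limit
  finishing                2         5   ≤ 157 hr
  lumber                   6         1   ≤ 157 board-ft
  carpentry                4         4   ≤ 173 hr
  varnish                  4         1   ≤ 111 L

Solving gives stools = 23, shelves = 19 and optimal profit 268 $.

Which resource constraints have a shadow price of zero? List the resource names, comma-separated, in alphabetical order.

carpentry, finishing

finishing: 141/157 (slack 16)
lumber: 157/157 (binding)
carpentry: 168/173 (slack 5)
varnish: 111/111 (binding)
By complementary slackness, a constraint with positive slack has shadow price 0 → carpentry, finishing.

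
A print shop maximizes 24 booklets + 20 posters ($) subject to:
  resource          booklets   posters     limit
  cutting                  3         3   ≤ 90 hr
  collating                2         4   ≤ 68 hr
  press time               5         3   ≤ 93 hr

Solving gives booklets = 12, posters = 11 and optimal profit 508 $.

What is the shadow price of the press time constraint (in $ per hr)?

At the optimum: cutting uses 69 of 90 (slack = 21); collating uses 68 of 68 (binding); press time uses 93 of 93 (binding).
Since cutting is not tight, its dual is 0.
The binding rows give the dual system: 2·y_collating + 5·y_press time = 24 and 4·y_collating + 3·y_press time = 20.
→ y_collating = 2 and y_press time = 4.
Shadow price of press time = 4.

4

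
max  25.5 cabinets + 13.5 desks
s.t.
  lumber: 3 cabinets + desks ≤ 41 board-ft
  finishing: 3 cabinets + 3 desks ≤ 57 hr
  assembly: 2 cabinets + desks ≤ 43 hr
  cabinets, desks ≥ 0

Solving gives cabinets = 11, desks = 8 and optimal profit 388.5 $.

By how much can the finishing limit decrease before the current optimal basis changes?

16

Binding constraints: lumber, finishing. The basis is B = [[3,1],[3,3]] with det 6.
Per unit decrease in finishing, x* moves by d = (0.1667, -0.5).
The basis stays optimal until desks reaches 0; allowable decrease = 16 hr.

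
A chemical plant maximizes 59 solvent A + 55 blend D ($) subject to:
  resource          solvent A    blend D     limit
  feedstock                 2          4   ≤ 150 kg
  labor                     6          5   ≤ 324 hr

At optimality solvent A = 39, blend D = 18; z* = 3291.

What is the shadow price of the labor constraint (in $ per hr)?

9

Both feedstock and labor are binding at x*.
The binding rows give the dual system: 2·y_feedstock + 6·y_labor = 59 and 4·y_feedstock + 5·y_labor = 55.
This yields shadow prices y_feedstock = 2.5, y_labor = 9.
Shadow price of labor = 9.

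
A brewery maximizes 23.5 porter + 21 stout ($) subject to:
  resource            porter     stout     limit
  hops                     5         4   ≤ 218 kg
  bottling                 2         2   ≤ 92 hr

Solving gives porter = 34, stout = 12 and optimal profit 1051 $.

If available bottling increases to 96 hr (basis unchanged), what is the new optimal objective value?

At the optimum: hops uses 218 of 218 (binding); bottling uses 92 of 92 (binding).
Dual feasibility on the basic columns requires 5·y_hops + 2·y_bottling = 23.5, 4·y_hops + 2·y_bottling = 21.
This yields shadow prices y_hops = 2.5, y_bottling = 5.5.
Δz = y_bottling·Δb = 5.5 × (4) = 22, so new z* = 1051 + 22 = 1073.

1073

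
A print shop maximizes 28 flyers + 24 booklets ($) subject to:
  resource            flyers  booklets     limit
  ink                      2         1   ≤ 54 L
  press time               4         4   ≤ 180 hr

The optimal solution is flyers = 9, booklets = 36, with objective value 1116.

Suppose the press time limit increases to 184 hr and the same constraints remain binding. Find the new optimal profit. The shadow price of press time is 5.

1136

Δb = 4, so new z* = 1116 + (5)·(4) = 1116 + 20 = 1136.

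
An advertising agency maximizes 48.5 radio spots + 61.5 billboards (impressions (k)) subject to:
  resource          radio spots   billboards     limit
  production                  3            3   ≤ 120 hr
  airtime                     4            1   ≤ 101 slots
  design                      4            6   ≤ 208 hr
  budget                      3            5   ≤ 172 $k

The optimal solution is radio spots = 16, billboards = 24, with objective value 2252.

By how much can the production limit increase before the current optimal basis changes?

3.9

Binding constraints: production, design. The basis is B = [[3,3],[4,6]] with det 6.
Per unit increase in production, x* moves by d = (1, -0.6667).
The basis stays optimal until airtime becomes binding; allowable increase = 3.9 hr.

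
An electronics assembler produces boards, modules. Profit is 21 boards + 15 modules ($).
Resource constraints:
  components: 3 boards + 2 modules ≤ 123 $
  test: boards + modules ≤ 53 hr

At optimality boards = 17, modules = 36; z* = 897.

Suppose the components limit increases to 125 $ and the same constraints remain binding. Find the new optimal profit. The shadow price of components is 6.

909

Δb = 2, so new z* = 897 + (6)·(2) = 897 + 12 = 909.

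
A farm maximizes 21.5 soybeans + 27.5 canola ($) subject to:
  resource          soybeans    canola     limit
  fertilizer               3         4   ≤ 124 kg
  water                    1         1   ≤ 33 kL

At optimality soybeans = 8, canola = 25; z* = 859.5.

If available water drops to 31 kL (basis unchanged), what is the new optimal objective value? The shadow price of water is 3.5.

Δb = -2, so new z* = 859.5 + (3.5)·(-2) = 859.5 − 7 = 852.5.

852.5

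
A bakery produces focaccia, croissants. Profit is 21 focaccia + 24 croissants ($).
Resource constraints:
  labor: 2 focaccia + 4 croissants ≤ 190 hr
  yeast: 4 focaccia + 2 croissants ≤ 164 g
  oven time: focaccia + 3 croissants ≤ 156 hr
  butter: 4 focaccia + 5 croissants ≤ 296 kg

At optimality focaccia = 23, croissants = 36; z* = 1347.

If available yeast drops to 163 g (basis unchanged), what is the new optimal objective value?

1344

At the optimum: labor uses 190 of 190 (binding); yeast uses 164 of 164 (binding); oven time uses 131 of 156 (slack = 25); butter uses 272 of 296 (slack = 24).
Slack constraints have shadow price 0 (complementary slackness).
Dual feasibility on the basic columns requires 2·y_labor + 4·y_yeast = 21, 4·y_labor + 2·y_yeast = 24.
→ y_labor = 4.5 and y_yeast = 3.
Δz = y_yeast·Δb = 3 × (-1) = -3, so new z* = 1347 − 3 = 1344.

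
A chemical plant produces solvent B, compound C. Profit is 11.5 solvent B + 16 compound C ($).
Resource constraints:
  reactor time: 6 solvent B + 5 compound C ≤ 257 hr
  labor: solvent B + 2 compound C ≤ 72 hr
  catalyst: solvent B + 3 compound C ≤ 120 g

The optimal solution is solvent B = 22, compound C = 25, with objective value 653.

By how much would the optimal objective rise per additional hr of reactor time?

Binding: reactor time and labor. Non-binding: catalyst (23 unused).
Since catalyst is not tight, its dual is 0.
From A_Bᵀ y = c: 6·y_reactor time + 1·y_labor = 11.5; 5·y_reactor time + 2·y_labor = 16.
Solving: y_reactor time = 1, y_labor = 5.5.
Shadow price of reactor time = 1.

1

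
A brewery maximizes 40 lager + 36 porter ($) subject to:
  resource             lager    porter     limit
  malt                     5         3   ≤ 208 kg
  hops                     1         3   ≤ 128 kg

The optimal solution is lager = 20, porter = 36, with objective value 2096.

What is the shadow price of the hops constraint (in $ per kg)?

At the optimum: malt uses 208 of 208 (binding); hops uses 128 of 128 (binding).
The binding rows give the dual system: 5·y_malt + 1·y_hops = 40 and 3·y_malt + 3·y_hops = 36.
This yields shadow prices y_malt = 7, y_hops = 5.
Shadow price of hops = 5.

5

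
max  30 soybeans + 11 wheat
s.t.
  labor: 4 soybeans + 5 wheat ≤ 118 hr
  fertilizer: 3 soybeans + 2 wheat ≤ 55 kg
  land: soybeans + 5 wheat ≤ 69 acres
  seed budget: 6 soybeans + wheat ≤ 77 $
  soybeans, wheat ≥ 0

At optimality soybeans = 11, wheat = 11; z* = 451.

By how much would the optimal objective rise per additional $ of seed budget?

3

Binding: fertilizer and seed budget. Non-binding: labor (19 unused), land (3 unused).
Since labor, land are not tight, their duals are 0.
The binding rows give the dual system: 3·y_fertilizer + 6·y_seed budget = 30 and 2·y_fertilizer + 1·y_seed budget = 11.
→ y_fertilizer = 4 and y_seed budget = 3.
Shadow price of seed budget = 3.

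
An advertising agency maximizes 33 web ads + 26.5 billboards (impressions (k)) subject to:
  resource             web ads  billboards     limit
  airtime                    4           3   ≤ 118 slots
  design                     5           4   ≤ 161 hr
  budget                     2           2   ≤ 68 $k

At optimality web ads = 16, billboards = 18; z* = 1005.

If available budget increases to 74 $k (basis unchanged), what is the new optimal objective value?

1026

Binding: airtime and budget. Non-binding: design (9 unused).
By complementary slackness, y = 0 for the non-binding constraint.
Dual feasibility on the basic columns requires 4·y_airtime + 2·y_budget = 33, 3·y_airtime + 2·y_budget = 26.5.
This yields shadow prices y_airtime = 6.5, y_budget = 3.5.
Δz = y_budget·Δb = 3.5 × (6) = 21, so new z* = 1005 + 21 = 1026.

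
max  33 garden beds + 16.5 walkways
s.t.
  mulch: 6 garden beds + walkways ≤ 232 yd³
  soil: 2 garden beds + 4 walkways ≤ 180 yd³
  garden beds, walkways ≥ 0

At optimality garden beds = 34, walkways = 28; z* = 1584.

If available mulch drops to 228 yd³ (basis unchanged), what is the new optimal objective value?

At the optimum: mulch uses 232 of 232 (binding); soil uses 180 of 180 (binding).
From A_Bᵀ y = c: 6·y_mulch + 2·y_soil = 33; 1·y_mulch + 4·y_soil = 16.5.
→ y_mulch = 4.5 and y_soil = 3.
Δz = y_mulch·Δb = 4.5 × (-4) = -18, so new z* = 1584 − 18 = 1566.

1566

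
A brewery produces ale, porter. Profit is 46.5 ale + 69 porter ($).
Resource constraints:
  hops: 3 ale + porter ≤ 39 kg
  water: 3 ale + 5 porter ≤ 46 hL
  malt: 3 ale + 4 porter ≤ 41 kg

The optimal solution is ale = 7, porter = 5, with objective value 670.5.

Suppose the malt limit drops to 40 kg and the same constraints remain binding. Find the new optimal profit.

Check each constraint at x*: hops 26/39 (slack 13); water 46/46 (tight); malt 41/41 (tight).
By complementary slackness, y = 0 for the non-binding constraint.
The binding rows give the dual system: 3·y_water + 3·y_malt = 46.5 and 5·y_water + 4·y_malt = 69.
Solving: y_water = 7, y_malt = 8.5.
Δz = y_malt·Δb = 8.5 × (-1) = -8.5, so new z* = 670.5 − 8.5 = 662.

662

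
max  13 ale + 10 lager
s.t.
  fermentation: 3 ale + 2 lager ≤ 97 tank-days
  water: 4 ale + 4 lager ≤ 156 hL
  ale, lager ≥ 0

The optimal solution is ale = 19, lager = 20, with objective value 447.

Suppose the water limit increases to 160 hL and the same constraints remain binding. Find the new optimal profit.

Both fermentation and water are binding at x*.
Dual feasibility on the basic columns requires 3·y_fermentation + 4·y_water = 13, 2·y_fermentation + 4·y_water = 10.
This yields shadow prices y_fermentation = 3, y_water = 1.
Δz = y_water·Δb = 1 × (4) = 4, so new z* = 447 + 4 = 451.

451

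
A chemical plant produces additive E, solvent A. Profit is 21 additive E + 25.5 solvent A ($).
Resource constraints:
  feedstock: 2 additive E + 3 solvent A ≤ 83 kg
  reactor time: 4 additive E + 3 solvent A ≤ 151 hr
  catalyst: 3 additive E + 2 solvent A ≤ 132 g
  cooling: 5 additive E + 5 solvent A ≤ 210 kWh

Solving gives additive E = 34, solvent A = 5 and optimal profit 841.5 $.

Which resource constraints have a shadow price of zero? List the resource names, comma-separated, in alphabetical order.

catalyst, cooling

feedstock: 83/83 (binding)
reactor time: 151/151 (binding)
catalyst: 112/132 (slack 20)
cooling: 195/210 (slack 15)
By complementary slackness, a constraint with positive slack has shadow price 0 → catalyst, cooling.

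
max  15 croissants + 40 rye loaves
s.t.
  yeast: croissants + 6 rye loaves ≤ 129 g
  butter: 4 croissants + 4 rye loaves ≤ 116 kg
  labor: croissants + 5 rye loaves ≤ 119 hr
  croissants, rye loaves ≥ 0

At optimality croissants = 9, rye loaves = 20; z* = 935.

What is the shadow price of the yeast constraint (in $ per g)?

At the optimum: yeast uses 129 of 129 (binding); butter uses 116 of 116 (binding); labor uses 109 of 119 (slack = 10).
Slack constraints have shadow price 0 (complementary slackness).
The binding rows give the dual system: 1·y_yeast + 4·y_butter = 15 and 6·y_yeast + 4·y_butter = 40.
Solving: y_yeast = 5, y_butter = 2.5.
Shadow price of yeast = 5.

5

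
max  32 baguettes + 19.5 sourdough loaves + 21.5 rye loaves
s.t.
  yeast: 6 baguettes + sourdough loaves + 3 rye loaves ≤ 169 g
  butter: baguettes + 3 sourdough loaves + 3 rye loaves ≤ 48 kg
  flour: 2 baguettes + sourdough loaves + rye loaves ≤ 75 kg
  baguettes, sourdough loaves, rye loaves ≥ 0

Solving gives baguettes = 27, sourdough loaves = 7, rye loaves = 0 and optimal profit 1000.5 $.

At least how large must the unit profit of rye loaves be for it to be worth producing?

28.5

At the optimum: yeast uses 169 of 169 (binding); butter uses 48 of 48 (binding); flour uses 61 of 75 (slack = 14).
By complementary slackness, y = 0 for the non-binding constraint.
The binding rows give the dual system: 6·y_yeast + 1·y_butter = 32 and 1·y_yeast + 3·y_butter = 19.5.
Solving: y_yeast = 4.5, y_butter = 5.
rye loaves enters the basis when its profit ≥ yᵀa₃ = 4.5·3 + 5·3 = 28.5.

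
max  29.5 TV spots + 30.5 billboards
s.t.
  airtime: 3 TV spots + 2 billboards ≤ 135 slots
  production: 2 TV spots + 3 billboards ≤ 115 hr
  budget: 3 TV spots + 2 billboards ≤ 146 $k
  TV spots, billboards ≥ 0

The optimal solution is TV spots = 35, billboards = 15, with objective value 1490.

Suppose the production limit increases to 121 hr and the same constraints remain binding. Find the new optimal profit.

Binding: airtime and production. Non-binding: budget (11 unused).
Since budget is not tight, its dual is 0.
From A_Bᵀ y = c: 3·y_airtime + 2·y_production = 29.5; 2·y_airtime + 3·y_production = 30.5.
This yields shadow prices y_airtime = 5.5, y_production = 6.5.
Δz = y_production·Δb = 6.5 × (6) = 39, so new z* = 1490 + 39 = 1529.

1529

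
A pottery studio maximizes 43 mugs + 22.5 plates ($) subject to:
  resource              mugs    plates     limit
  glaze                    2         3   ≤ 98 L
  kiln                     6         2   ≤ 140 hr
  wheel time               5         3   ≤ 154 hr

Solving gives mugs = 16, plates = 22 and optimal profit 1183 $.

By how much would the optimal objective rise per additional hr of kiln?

6

Check each constraint at x*: glaze 98/98 (tight); kiln 140/140 (tight); wheel time 146/154 (slack 8).
By complementary slackness, y = 0 for the non-binding constraint.
Dual feasibility on the basic columns requires 2·y_glaze + 6·y_kiln = 43, 3·y_glaze + 2·y_kiln = 22.5.
Solving: y_glaze = 3.5, y_kiln = 6.
Shadow price of kiln = 6.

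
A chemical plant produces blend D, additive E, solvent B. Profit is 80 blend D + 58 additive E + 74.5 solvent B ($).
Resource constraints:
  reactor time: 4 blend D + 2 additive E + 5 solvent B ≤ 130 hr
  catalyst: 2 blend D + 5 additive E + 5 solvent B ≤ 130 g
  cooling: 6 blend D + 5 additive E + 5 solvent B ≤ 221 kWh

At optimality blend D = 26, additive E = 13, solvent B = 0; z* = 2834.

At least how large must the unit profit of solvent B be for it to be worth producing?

Binding: reactor time and cooling. Non-binding: catalyst (13 unused).
Slack constraints have shadow price 0 (complementary slackness).
The binding rows give the dual system: 4·y_reactor time + 6·y_cooling = 80 and 2·y_reactor time + 5·y_cooling = 58.
→ y_reactor time = 6.5 and y_cooling = 9.
solvent B enters the basis when its profit ≥ yᵀa₃ = 6.5·5 + 9·5 = 77.5.

77.5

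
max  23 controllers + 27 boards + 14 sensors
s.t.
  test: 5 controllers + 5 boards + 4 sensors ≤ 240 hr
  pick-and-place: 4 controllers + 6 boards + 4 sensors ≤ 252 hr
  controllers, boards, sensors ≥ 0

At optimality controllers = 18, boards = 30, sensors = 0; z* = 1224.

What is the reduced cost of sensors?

-6

At the optimum: test uses 240 of 240 (binding); pick-and-place uses 252 of 252 (binding).
Dual feasibility on the basic columns requires 5·y_test + 4·y_pick-and-place = 23, 5·y_test + 6·y_pick-and-place = 27.
→ y_test = 3 and y_pick-and-place = 2.
Reduced cost of sensors: c₃ − yᵀa₃ = 14 − (3·4 + 2·4) = 14 − 20 = -6.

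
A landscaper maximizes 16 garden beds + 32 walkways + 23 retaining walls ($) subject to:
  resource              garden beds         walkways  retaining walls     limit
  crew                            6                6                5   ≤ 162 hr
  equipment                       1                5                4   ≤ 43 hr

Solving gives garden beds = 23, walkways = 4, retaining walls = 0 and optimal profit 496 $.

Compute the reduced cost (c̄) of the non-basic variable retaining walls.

At the optimum: crew uses 162 of 162 (binding); equipment uses 43 of 43 (binding).
The binding rows give the dual system: 6·y_crew + 1·y_equipment = 16 and 6·y_crew + 5·y_equipment = 32.
This yields shadow prices y_crew = 2, y_equipment = 4.
Reduced cost of retaining walls: c₃ − yᵀa₃ = 23 − (2·5 + 4·4) = 23 − 26 = -3.

-3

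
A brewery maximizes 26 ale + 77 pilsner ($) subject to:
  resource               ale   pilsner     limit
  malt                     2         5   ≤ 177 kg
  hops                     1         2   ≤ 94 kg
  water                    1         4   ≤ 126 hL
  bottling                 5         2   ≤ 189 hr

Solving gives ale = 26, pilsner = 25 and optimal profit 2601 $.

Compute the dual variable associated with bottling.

Check each constraint at x*: malt 177/177 (tight); hops 76/94 (slack 18); water 126/126 (tight); bottling 180/189 (slack 9).
Since hops, bottling are not tight, their duals are 0.
The binding rows give the dual system: 2·y_malt + 1·y_water = 26 and 5·y_malt + 4·y_water = 77.
→ y_malt = 9 and y_water = 8.
Shadow price of bottling = 0.

0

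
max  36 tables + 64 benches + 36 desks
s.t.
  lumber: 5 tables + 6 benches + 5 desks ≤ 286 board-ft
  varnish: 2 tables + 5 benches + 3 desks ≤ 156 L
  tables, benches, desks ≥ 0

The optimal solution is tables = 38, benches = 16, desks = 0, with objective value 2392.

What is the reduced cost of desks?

-8

Check each constraint at x*: lumber 286/286 (tight); varnish 156/156 (tight).
Dual feasibility on the basic columns requires 5·y_lumber + 2·y_varnish = 36, 6·y_lumber + 5·y_varnish = 64.
This yields shadow prices y_lumber = 4, y_varnish = 8.
Reduced cost of desks: c₃ − yᵀa₃ = 36 − (4·5 + 8·3) = 36 − 44 = -8.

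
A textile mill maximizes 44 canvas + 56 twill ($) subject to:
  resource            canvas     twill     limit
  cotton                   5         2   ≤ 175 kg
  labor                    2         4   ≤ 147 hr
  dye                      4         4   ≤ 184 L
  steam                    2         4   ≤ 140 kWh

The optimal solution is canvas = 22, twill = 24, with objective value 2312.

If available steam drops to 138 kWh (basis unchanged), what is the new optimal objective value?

Check each constraint at x*: cotton 158/175 (slack 17); labor 140/147 (slack 7); dye 184/184 (tight); steam 140/140 (tight).
Since cotton, labor are not tight, their duals are 0.
From A_Bᵀ y = c: 4·y_dye + 2·y_steam = 44; 4·y_dye + 4·y_steam = 56.
This yields shadow prices y_dye = 8, y_steam = 6.
Δz = y_steam·Δb = 6 × (-2) = -12, so new z* = 2312 − 12 = 2300.

2300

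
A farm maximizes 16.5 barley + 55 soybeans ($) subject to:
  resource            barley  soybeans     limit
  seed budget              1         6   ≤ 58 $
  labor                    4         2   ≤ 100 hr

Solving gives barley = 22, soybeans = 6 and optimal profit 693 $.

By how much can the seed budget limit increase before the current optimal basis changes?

Binding constraints: seed budget, labor. The basis is B = [[1,6],[4,2]] with det -22.
Per unit increase in seed budget, x* moves by d = (-0.0909, 0.1818).
The basis stays optimal until barley reaches 0; allowable increase = 242 $.

242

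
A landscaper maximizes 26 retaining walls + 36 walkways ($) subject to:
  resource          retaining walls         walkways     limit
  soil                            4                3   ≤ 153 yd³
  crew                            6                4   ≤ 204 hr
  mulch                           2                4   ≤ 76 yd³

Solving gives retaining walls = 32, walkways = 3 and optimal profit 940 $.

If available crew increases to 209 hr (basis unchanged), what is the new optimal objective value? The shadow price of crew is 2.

Δb = 5, so new z* = 940 + (2)·(5) = 940 + 10 = 950.

950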